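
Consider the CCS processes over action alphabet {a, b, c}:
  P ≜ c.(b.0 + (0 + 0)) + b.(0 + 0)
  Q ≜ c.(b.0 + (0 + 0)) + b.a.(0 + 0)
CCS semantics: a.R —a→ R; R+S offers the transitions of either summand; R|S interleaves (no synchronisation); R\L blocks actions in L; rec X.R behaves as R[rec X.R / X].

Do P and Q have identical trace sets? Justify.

trace-distinct — witness ⟨ba⟩

P's transition system — 4 states:
  s0 = c.(b.0 + (0 + 0)) + b.(0 + 0) :: -b-> s1, -c-> s2
  s1 = 0 + 0 :: ·
  s2 = b.0 + (0 + 0) :: -b-> s3
  s3 = 0 :: ·
Q's transition system — 5 states:
  t0 = c.(b.0 + (0 + 0)) + b.a.(0 + 0) :: -b-> t1, -c-> t2
  t1 = a.(0 + 0) :: -a-> t3
  t2 = b.0 + (0 + 0) :: -b-> t4
  t3 = 0 + 0 :: ·
  t4 = 0 :: ·
Executing ba from Q (initial set {t0}):
  [1] b ⇒ {t1}
  [2] a ⇒ {t3}
  ✓ Q
Executing ba from P (initial set {s0}):
  [1] b ⇒ {s1}
  [2] a ⇒ no successor for P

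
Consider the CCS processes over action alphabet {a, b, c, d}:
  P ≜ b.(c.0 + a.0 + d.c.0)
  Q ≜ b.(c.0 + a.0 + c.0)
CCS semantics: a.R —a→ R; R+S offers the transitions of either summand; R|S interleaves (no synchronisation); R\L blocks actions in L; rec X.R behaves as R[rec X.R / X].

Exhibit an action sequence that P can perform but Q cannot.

bd

P's transition system — 4 states:
  s0 = b.(c.0 + a.0 + d.c.0) ⊢ -b-> s1
  s1 = c.0 + a.0 + d.c.0 ⊢ -a-> s2, -c-> s2, -d-> s3
  s2 = 0 ⊢ stopped
  s3 = c.0 ⊢ -c-> s2
Q's transition system — 3 states:
  t0 = b.(c.0 + a.0 + c.0) ⊢ -b-> t1
  t1 = c.0 + a.0 + c.0 ⊢ -a-> t2, -c-> t2
  t2 = 0 ⊢ stopped
Run σ = ⟨bd⟩ on P: start {s0}
  step 1 (b): {s1}
  step 2 (d): {s3}
  ✓ P
Run σ = ⟨bd⟩ on Q: start {t0}
  step 1 (b): {t1}
  step 2 (d): no successor for Q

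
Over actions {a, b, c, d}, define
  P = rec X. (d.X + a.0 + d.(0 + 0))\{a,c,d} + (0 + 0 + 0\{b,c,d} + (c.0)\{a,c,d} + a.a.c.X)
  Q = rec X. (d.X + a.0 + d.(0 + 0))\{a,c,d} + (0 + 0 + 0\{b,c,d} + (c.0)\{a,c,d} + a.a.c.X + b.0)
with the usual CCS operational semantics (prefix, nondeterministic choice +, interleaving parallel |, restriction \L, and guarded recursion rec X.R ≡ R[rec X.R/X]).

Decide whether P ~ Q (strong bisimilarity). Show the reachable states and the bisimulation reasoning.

P ≁ Q

Reachable graph of P (3 states):
  u0 = rec X. (d.X + a.0 + d.(0 + 0))\{a,c,d} + (0 + 0 + 0\{b,c,d} + (c.0)\{a,c,d} + a.a.c.X) | --a--▸ u1
  u1 = a.c.(rec X. (d.X + a.0 + d.(0 + 0))\{a,c,d} + (0 + 0 + 0\{b,c,d} + (c.0)\{a,c,d} + a.a.c.X)) | --a--▸ u2
  u2 = c.(rec X. (d.X + a.0 + d.(0 + 0))\{a,c,d} + (0 + 0 + 0\{b,c,d} + (c.0)\{a,c,d} + a.a.c.X)) | --c--▸ u0
Reachable graph of Q (4 states):
  v0 = rec X. (d.X + a.0 + d.(0 + 0))\{a,c,d} + (0 + 0 + 0\{b,c,d} + (c.0)\{a,c,d} + a.a.c.X + b.0) | --a--▸ v1, --b--▸ v2
  v1 = a.c.(rec X. (d.X + a.0 + d.(0 + 0))\{a,c,d} + (0 + 0 + 0\{b,c,d} + (c.0)\{a,c,d} + a.a.c.X + b.0)) | --a--▸ v3
  v2 = 0 | deadlocked
  v3 = c.(rec X. (d.X + a.0 + d.(0 + 0))\{a,c,d} + (0 + 0 + 0\{b,c,d} + (c.0)\{a,c,d} + a.a.c.X + b.0)) | --c--▸ v0
Bisimilarity quotient blocks:
  B0 = {u0}
  B1 = {u1}
  B2 = {u2}
  B3 = {v0}
  B4 = {v1}
  B5 = {v3}
  B6 = {v2}
u0 ∈ B0, v0 ∈ B3 → different blocks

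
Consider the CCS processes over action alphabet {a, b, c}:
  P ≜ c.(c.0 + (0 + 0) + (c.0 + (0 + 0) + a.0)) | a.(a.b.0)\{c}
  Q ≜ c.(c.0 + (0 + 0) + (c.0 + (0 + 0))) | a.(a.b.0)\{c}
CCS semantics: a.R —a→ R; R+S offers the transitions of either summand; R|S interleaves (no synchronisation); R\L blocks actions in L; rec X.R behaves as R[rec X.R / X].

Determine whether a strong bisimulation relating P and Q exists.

P's transition system — 12 states:
  m0 = c.(c.0 + (0 + 0) + (c.0 + (0 + 0) + a.0)) | a.(a.b.0)\{c} → -a-> m1, -c-> m2
  m1 = c.(c.0 + (0 + 0) + (c.0 + (0 + 0) + a.0)) | (a.b.0)\{c} → -a-> m3, -c-> m4
  m2 = (c.0 + (0 + 0) + (c.0 + (0 + 0) + a.0)) | a.(a.b.0)\{c} → -a-> m4, -a-> m5, -c-> m5
  m3 = c.(c.0 + (0 + 0) + (c.0 + (0 + 0) + a.0)) | (b.0)\{c} → -b-> m6, -c-> m7
  m4 = (c.0 + (0 + 0) + (c.0 + (0 + 0) + a.0)) | (a.b.0)\{c} → -a-> m7, -a-> m8, -c-> m8
  m5 = 0 | a.(a.b.0)\{c} → -a-> m8
  m6 = c.(c.0 + (0 + 0) + (c.0 + (0 + 0) + a.0)) | 0\{c} → -c-> m9
  m7 = (c.0 + (0 + 0) + (c.0 + (0 + 0) + a.0)) | (b.0)\{c} → -a-> m10, -b-> m9, -c-> m10
  m8 = 0 | (a.b.0)\{c} → -a-> m10
  m9 = (c.0 + (0 + 0) + (c.0 + (0 + 0) + a.0)) | 0\{c} → -a-> m11, -c-> m11
  m10 = 0 | (b.0)\{c} → -b-> m11
  m11 = 0 | 0\{c} → stopped
Q's transition system — 12 states:
  n0 = c.(c.0 + (0 + 0) + (c.0 + (0 + 0))) | a.(a.b.0)\{c} → -a-> n1, -c-> n2
  n1 = c.(c.0 + (0 + 0) + (c.0 + (0 + 0))) | (a.b.0)\{c} → -a-> n3, -c-> n4
  n2 = (c.0 + (0 + 0) + (c.0 + (0 + 0))) | a.(a.b.0)\{c} → -a-> n4, -c-> n5
  n3 = c.(c.0 + (0 + 0) + (c.0 + (0 + 0))) | (b.0)\{c} → -b-> n6, -c-> n7
  n4 = (c.0 + (0 + 0) + (c.0 + (0 + 0))) | (a.b.0)\{c} → -a-> n7, -c-> n8
  n5 = 0 | a.(a.b.0)\{c} → -a-> n8
  n6 = c.(c.0 + (0 + 0) + (c.0 + (0 + 0))) | 0\{c} → -c-> n9
  n7 = (c.0 + (0 + 0) + (c.0 + (0 + 0))) | (b.0)\{c} → -b-> n9, -c-> n10
  n8 = 0 | (a.b.0)\{c} → -a-> n10
  n9 = (c.0 + (0 + 0) + (c.0 + (0 + 0))) | 0\{c} → -c-> n11
  n10 = 0 | (b.0)\{c} → -b-> n11
  n11 = 0 | 0\{c} → stopped
Partition-refinement fixed point:
  B0 = {m0}
  B1 = {m2}
  B2 = {m4}
  B3 = {m7}
  B4 = {m10, n10}
  B5 = {m11, n11}
  B6 = {m9}
  B7 = {m8, n8}
  B8 = {m5, n5}
  B9 = {m1}
  B10 = {m3}
  B11 = {m6}
  B12 = {n0}
  B13 = {n1}
  B14 = {n4}
  B15 = {n7}
  B16 = {n9}
  B17 = {n3}
  B18 = {n6}
  B19 = {n2}
m0 ∈ B0, n0 ∈ B12 → different blocks

not bisimilar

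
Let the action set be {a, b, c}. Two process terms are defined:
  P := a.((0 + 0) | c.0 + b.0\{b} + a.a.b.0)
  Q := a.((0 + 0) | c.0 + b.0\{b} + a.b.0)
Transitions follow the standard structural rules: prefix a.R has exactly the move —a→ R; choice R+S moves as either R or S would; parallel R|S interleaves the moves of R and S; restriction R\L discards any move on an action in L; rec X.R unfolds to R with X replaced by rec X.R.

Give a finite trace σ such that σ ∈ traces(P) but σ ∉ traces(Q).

P's transition system — 7 states:
  m0 = a.((0 + 0) | c.0 + b.0\{b} + a.a.b.0) :: —a→ m1
  m1 = (0 + 0) | c.0 + b.0\{b} + a.a.b.0 :: —a→ m2, —b→ m3, —c→ m4
  m2 = a.b.0 :: —a→ m5
  m3 = 0\{b} :: ·
  m4 = (0 + 0) | 0 :: ·
  m5 = b.0 :: —b→ m6
  m6 = 0 :: ·
Q's transition system — 6 states:
  n0 = a.((0 + 0) | c.0 + b.0\{b} + a.b.0) :: —a→ n1
  n1 = (0 + 0) | c.0 + b.0\{b} + a.b.0 :: —a→ n2, —b→ n3, —c→ n4
  n2 = b.0 :: —b→ n5
  n3 = 0\{b} :: ·
  n4 = (0 + 0) | 0 :: ·
  n5 = 0 :: ·
Trace ⟨aaa⟩ through P, begin at {m0}:
  step 1 (a): {m1}
  step 2 (a): {m2}
  step 3 (a): {m5}
  — P admits the full trace.
Trace ⟨aaa⟩ through Q, begin at {n0}:
  step 1 (a): {n1}
  step 2 (a): {n2}
  step 3 (a): ∅  — Q cannot continue

aaa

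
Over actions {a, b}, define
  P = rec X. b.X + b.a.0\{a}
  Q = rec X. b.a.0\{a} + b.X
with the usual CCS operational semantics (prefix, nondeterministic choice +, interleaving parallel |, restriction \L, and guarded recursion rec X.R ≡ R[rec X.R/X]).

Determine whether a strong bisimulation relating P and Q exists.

P ~ Q

Reachable graph of P (3 states):
  p0 = rec X. b.X + b.a.0\{a} ⊢ --b--▸ p0, --b--▸ p1
  p1 = a.0\{a} ⊢ --a--▸ p2
  p2 = 0\{a} ⊢ deadlocked
Reachable graph of Q (3 states):
  q0 = rec X. b.a.0\{a} + b.X ⊢ --b--▸ q0, --b--▸ q1
  q1 = a.0\{a} ⊢ --a--▸ q2
  q2 = 0\{a} ⊢ deadlocked
Coarsest stable partition (strong bisimilarity classes):
  B0 = {p0, q0}
  B1 = {p1, q1}
  B2 = {p2, q2}
p0 ∈ B0, q0 ∈ B0 → same block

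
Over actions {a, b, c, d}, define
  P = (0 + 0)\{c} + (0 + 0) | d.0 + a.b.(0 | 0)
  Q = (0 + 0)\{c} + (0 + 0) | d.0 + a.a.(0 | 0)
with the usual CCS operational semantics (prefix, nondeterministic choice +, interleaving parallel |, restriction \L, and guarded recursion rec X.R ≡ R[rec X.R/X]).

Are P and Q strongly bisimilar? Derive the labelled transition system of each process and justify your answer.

P ≁ Q

P's transition system — 4 states:
  s0 = (0 + 0)\{c} + (0 + 0) | d.0 + a.b.(0 | 0) ⊢ --a--▸ s1, --d--▸ s2
  s1 = b.(0 | 0) ⊢ --b--▸ s3
  s2 = (0 + 0) | 0 ⊢ ·
  s3 = 0 | 0 ⊢ ·
Q's transition system — 4 states:
  t0 = (0 + 0)\{c} + (0 + 0) | d.0 + a.a.(0 | 0) ⊢ --a--▸ t1, --d--▸ t2
  t1 = a.(0 | 0) ⊢ --a--▸ t3
  t2 = (0 + 0) | 0 ⊢ ·
  t3 = 0 | 0 ⊢ ·
Coarsest stable partition (strong bisimilarity classes):
  B0 = {s0}
  B1 = {s1}
  B2 = {s2, s3, t2, t3}
  B3 = {t0}
  B4 = {t1}
s0 ∈ B0, t0 ∈ B3 → different blocks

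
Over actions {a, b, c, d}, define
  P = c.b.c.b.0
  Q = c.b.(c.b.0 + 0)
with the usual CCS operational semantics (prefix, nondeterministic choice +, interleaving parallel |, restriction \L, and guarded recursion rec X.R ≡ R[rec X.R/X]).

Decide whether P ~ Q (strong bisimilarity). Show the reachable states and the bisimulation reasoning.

Reachable graph of P (5 states):
  u0 = c.b.c.b.0 | -c-> u1
  u1 = b.c.b.0 | -b-> u2
  u2 = c.b.0 | -c-> u3
  u3 = b.0 | -b-> u4
  u4 = 0 | deadlocked
Reachable graph of Q (5 states):
  v0 = c.b.(c.b.0 + 0) | -c-> v1
  v1 = b.(c.b.0 + 0) | -b-> v2
  v2 = c.b.0 + 0 | -c-> v3
  v3 = b.0 | -b-> v4
  v4 = 0 | deadlocked
Coarsest stable partition (strong bisimilarity classes):
  B0 = {u0, v0}
  B1 = {u1, v1}
  B2 = {u2, v2}
  B3 = {u3, v3}
  B4 = {u4, v4}
u0 ∈ B0, v0 ∈ B0 → same block

P ~ Q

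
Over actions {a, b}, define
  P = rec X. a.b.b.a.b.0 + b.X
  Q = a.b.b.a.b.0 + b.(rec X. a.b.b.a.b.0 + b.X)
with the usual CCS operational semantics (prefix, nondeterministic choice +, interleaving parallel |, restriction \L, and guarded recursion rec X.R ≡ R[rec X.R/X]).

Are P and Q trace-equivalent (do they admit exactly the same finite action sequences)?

traces(P) = traces(Q)

P's transition system — 6 states:
  m0 = rec X. a.b.b.a.b.0 + b.X | --a--▸ m1, --b--▸ m0
  m1 = b.b.a.b.0 | --b--▸ m2
  m2 = b.a.b.0 | --b--▸ m3
  m3 = a.b.0 | --a--▸ m4
  m4 = b.0 | --b--▸ m5
  m5 = 0 | stopped
Q's transition system — 7 states:
  n0 = a.b.b.a.b.0 + b.(rec X. a.b.b.a.b.0 + b.X) | --a--▸ n1, --b--▸ n2
  n1 = b.b.a.b.0 | --b--▸ n3
  n2 = rec X. a.b.b.a.b.0 + b.X | --a--▸ n1, --b--▸ n2
  n3 = b.a.b.0 | --b--▸ n4
  n4 = a.b.0 | --a--▸ n5
  n5 = b.0 | --b--▸ n6
  n6 = 0 | stopped
Bisimilarity quotient blocks:
  B0 = {m0, n0, n2}
  B1 = {m1, n1}
  B2 = {m2, n3}
  B3 = {m3, n4}
  B4 = {m4, n5}
  B5 = {m5, n6}
m0 ∈ B0, n0 ∈ B0 → same block
Bisimilar ⇒ trace-equivalent.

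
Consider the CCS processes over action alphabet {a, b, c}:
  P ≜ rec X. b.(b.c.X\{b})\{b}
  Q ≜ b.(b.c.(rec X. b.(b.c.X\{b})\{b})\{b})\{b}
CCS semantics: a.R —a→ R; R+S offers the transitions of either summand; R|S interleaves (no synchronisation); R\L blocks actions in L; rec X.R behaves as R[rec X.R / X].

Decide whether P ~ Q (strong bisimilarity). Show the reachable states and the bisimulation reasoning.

LTS(P): 2 reachable states
  p0 = rec X. b.(b.c.X\{b})\{b} ⊢ =b=> p1
  p1 = (b.c.(rec X. b.(b.c.X\{b})\{b})\{b})\{b} ⊢ ·
LTS(Q): 2 reachable states
  q0 = b.(b.c.(rec X. b.(b.c.X\{b})\{b})\{b})\{b} ⊢ =b=> q1
  q1 = (b.c.(rec X. b.(b.c.X\{b})\{b})\{b})\{b} ⊢ ·
Coarsest stable partition (strong bisimilarity classes):
  B0 = {p0, q0}
  B1 = {p1, q1}
p0 ∈ B0, q0 ∈ B0 → same block

YES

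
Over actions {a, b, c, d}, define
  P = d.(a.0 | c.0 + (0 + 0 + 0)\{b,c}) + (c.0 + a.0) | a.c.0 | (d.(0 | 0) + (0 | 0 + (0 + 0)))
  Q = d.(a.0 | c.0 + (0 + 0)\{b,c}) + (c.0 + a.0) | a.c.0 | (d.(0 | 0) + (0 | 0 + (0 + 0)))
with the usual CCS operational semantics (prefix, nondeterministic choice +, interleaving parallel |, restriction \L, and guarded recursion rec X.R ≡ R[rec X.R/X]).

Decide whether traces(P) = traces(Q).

LTS(P): 16 reachable states
  s0 = d.(a.0 | c.0 + (0 + 0 + 0)\{b,c}) + (c.0 + a.0) | a.c.0 | (d.(0 | 0) + (0 | 0 + (0 + 0))) | —a→ s1, —a→ s2, —c→ s2, —d→ s3, —d→ s4
  s1 = (c.0 + a.0) | c.0 | (d.(0 | 0) + (0 | 0 + (0 + 0))) | —a→ s5, —c→ s5, —c→ s6, —d→ s7
  s2 = 0 | a.c.0 | (d.(0 | 0) + (0 | 0 + (0 + 0))) | —a→ s5, —d→ s8
  s3 = (c.0 + a.0) | a.c.0 | (0 | 0) | —a→ s7, —a→ s8, —c→ s8
  s4 = a.0 | c.0 + (0 + 0 + 0)\{b,c} | —a→ s9, —c→ s10
  s5 = 0 | c.0 | (d.(0 | 0) + (0 | 0 + (0 + 0))) | —c→ s11, —d→ s12
  s6 = (c.0 + a.0) | 0 | (d.(0 | 0) + (0 | 0 + (0 + 0))) | —a→ s11, —c→ s11, —d→ s13
  s7 = (c.0 + a.0) | c.0 | (0 | 0) | —a→ s12, —c→ s12, —c→ s13
  s8 = 0 | a.c.0 | (0 | 0) | —a→ s12
  s9 = 0 | c.0 | —c→ s14
  s10 = a.0 | 0 | —a→ s14
  s11 = 0 | 0 | (d.(0 | 0) + (0 | 0 + (0 + 0))) | —d→ s15
  s12 = 0 | c.0 | (0 | 0) | —c→ s15
  s13 = (c.0 + a.0) | 0 | (0 | 0) | —a→ s15, —c→ s15
  s14 = 0 | 0 | deadlocked
  s15 = 0 | 0 | (0 | 0) | deadlocked
LTS(Q): 16 reachable states
  t0 = d.(a.0 | c.0 + (0 + 0)\{b,c}) + (c.0 + a.0) | a.c.0 | (d.(0 | 0) + (0 | 0 + (0 + 0))) | —a→ t1, —a→ t2, —c→ t2, —d→ t3, —d→ t4
  t1 = (c.0 + a.0) | c.0 | (d.(0 | 0) + (0 | 0 + (0 + 0))) | —a→ t5, —c→ t5, —c→ t6, —d→ t7
  t2 = 0 | a.c.0 | (d.(0 | 0) + (0 | 0 + (0 + 0))) | —a→ t5, —d→ t8
  t3 = (c.0 + a.0) | a.c.0 | (0 | 0) | —a→ t7, —a→ t8, —c→ t8
  t4 = a.0 | c.0 + (0 + 0)\{b,c} | —a→ t9, —c→ t10
  t5 = 0 | c.0 | (d.(0 | 0) + (0 | 0 + (0 + 0))) | —c→ t11, —d→ t12
  t6 = (c.0 + a.0) | 0 | (d.(0 | 0) + (0 | 0 + (0 + 0))) | —a→ t11, —c→ t11, —d→ t13
  t7 = (c.0 + a.0) | c.0 | (0 | 0) | —a→ t12, —c→ t12, —c→ t13
  t8 = 0 | a.c.0 | (0 | 0) | —a→ t12
  t9 = 0 | c.0 | —c→ t14
  t10 = a.0 | 0 | —a→ t14
  t11 = 0 | 0 | (d.(0 | 0) + (0 | 0 + (0 + 0))) | —d→ t15
  t12 = 0 | c.0 | (0 | 0) | —c→ t15
  t13 = (c.0 + a.0) | 0 | (0 | 0) | —a→ t15, —c→ t15
  t14 = 0 | 0 | deadlocked
  t15 = 0 | 0 | (0 | 0) | deadlocked
Bisimilarity quotient blocks:
  B0 = {s0, t0}
  B1 = {s4, t4}
  B2 = {s10, t10}
  B3 = {s14, s15, t14, t15}
  B4 = {s12, s9, t12, t9}
  B5 = {s1, t1}
  B6 = {s7, t7}
  B7 = {s13, t13}
  B8 = {s6, t6}
  B9 = {s11, t11}
  B10 = {s5, t5}
  B11 = {s3, t3}
  B12 = {s8, t8}
  B13 = {s2, t2}
s0 ∈ B0, t0 ∈ B0 → same block
Bisimilar ⇒ trace-equivalent.

YES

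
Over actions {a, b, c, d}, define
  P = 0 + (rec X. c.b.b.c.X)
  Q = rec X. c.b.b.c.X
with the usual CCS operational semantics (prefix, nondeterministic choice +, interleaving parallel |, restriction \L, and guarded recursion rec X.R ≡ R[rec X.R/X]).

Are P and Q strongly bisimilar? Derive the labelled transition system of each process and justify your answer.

LTS(P): 5 reachable states
  m0 = 0 + (rec X. c.b.b.c.X) ⊢ —c→ m1
  m1 = b.b.c.(rec X. c.b.b.c.X) ⊢ —b→ m2
  m2 = b.c.(rec X. c.b.b.c.X) ⊢ —b→ m3
  m3 = c.(rec X. c.b.b.c.X) ⊢ —c→ m4
  m4 = rec X. c.b.b.c.X ⊢ —c→ m1
LTS(Q): 4 reachable states
  n0 = rec X. c.b.b.c.X ⊢ —c→ n1
  n1 = b.b.c.(rec X. c.b.b.c.X) ⊢ —b→ n2
  n2 = b.c.(rec X. c.b.b.c.X) ⊢ —b→ n3
  n3 = c.(rec X. c.b.b.c.X) ⊢ —c→ n0
Bisimilarity quotient blocks:
  B0 = {m0, m4, n0}
  B1 = {m1, n1}
  B2 = {m2, n2}
  B3 = {m3, n3}
m0 ∈ B0, n0 ∈ B0 → same block

P ~ Q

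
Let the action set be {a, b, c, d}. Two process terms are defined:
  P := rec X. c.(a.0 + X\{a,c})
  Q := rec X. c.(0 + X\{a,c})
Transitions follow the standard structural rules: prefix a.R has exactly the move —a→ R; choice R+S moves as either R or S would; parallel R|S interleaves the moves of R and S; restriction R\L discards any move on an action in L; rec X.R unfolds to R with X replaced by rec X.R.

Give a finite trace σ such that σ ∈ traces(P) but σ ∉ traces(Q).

P's transition system — 3 states:
  s0 = rec X. c.(a.0 + X\{a,c}) has moves —c→ s1
  s1 = a.0 + (rec X. c.(a.0 + X\{a,c}))\{a,c} has moves —a→ s2
  s2 = 0 has moves deadlocked
Q's transition system — 2 states:
  t0 = rec X. c.(0 + X\{a,c}) has moves —c→ t1
  t1 = 0 + (rec X. c.(0 + X\{a,c}))\{a,c} has moves deadlocked
Trace ⟨ca⟩ through P, begin at {s0}:
  step 1 (c): {s1}
  step 2 (a): {s2}
  ✓ P
Trace ⟨ca⟩ through Q, begin at {t0}:
  step 1 (c): {t1}
  step 2 (a): ∅ (Q stuck)

ca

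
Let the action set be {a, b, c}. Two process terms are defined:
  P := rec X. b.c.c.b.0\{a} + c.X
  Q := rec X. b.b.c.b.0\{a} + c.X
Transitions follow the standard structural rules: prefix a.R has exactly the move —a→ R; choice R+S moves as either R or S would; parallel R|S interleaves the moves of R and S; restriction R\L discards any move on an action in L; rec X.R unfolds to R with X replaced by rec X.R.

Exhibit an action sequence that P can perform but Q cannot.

bc

Reachable graph of P (5 states):
  p0 = rec X. b.c.c.b.0\{a} + c.X :: -b-> p1, -c-> p0
  p1 = c.c.b.0\{a} :: -c-> p2
  p2 = c.b.0\{a} :: -c-> p3
  p3 = b.0\{a} :: -b-> p4
  p4 = 0\{a} :: deadlocked
Reachable graph of Q (5 states):
  q0 = rec X. b.b.c.b.0\{a} + c.X :: -b-> q1, -c-> q0
  q1 = b.c.b.0\{a} :: -b-> q2
  q2 = c.b.0\{a} :: -c-> q3
  q3 = b.0\{a} :: -b-> q4
  q4 = 0\{a} :: deadlocked
Trace ⟨bc⟩ through P, begin at {p0}:
  [1] b ⇒ {p1}
  [2] c ⇒ {p2}
  P completes σ.
Trace ⟨bc⟩ through Q, begin at {q0}:
  [1] b ⇒ {q1}
  [2] c ⇒ ∅ (Q stuck)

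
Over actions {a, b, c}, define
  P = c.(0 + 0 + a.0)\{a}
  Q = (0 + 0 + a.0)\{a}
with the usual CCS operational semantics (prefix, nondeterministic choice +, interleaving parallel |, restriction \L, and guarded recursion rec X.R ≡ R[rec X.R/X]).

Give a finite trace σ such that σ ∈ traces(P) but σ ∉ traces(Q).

Reachable graph of P (2 states):
  m0 = c.(0 + 0 + a.0)\{a} | -c-> m1
  m1 = (0 + 0 + a.0)\{a} | ·
Reachable graph of Q (1 states):
  n0 = (0 + 0 + a.0)\{a} | ·
Run σ = ⟨c⟩ on P: start {m0}
  step 1 (c): {m1}
  P completes σ.
Run σ = ⟨c⟩ on Q: start {n0}
  step 1 (c): ∅ (Q stuck)

c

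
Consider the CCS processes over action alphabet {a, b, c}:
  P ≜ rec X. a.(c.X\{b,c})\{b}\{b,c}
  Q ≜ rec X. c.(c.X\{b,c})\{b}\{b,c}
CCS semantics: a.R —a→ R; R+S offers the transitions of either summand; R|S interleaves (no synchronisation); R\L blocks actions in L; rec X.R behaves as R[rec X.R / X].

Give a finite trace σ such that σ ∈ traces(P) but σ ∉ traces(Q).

a

Reachable graph of P (2 states):
  m0 = rec X. a.(c.X\{b,c})\{b}\{b,c} has moves =a=> m1
  m1 = (c.(rec X. a.(c.X\{b,c})\{b}\{b,c})\{b,c})\{b}\{b,c} has moves stopped
Reachable graph of Q (2 states):
  n0 = rec X. c.(c.X\{b,c})\{b}\{b,c} has moves =c=> n1
  n1 = (c.(rec X. c.(c.X\{b,c})\{b}\{b,c})\{b,c})\{b}\{b,c} has moves stopped
Trace ⟨a⟩ through P, begin at {m0}:
  after a @ step 1: {m1}
  P completes σ.
Trace ⟨a⟩ through Q, begin at {n0}:
  after a @ step 1: no successor for Q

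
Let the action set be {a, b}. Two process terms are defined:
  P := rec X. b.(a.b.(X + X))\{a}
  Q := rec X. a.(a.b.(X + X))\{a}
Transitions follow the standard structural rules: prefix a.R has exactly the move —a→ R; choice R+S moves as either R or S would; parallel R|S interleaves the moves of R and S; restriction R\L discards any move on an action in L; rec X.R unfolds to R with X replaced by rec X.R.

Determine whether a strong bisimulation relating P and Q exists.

LTS(P): 2 reachable states
  u0 = rec X. b.(a.b.(X + X))\{a} | =b=> u1
  u1 = (a.b.((rec X. b.(a.b.(X + X))\{a}) + (rec X. b.(a.b.(X + X))\{a})))\{a} | ·
LTS(Q): 2 reachable states
  v0 = rec X. a.(a.b.(X + X))\{a} | =a=> v1
  v1 = (a.b.((rec X. a.(a.b.(X + X))\{a}) + (rec X. a.(a.b.(X + X))\{a})))\{a} | ·
Bisimilarity quotient blocks:
  B0 = {u0}
  B1 = {u1, v1}
  B2 = {v0}
u0 ∈ B0, v0 ∈ B2 → different blocks

not bisimilar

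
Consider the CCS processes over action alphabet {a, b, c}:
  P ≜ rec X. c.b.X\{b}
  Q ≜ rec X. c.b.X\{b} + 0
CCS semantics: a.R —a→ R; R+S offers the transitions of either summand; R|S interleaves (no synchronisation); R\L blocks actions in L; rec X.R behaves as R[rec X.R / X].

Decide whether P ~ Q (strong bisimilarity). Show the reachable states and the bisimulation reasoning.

YES

Reachable graph of P (4 states):
  u0 = rec X. c.b.X\{b} → ··c··> u1
  u1 = b.(rec X. c.b.X\{b})\{b} → ··b··> u2
  u2 = (rec X. c.b.X\{b})\{b} → ··c··> u3
  u3 = (b.(rec X. c.b.X\{b})\{b})\{b} → deadlocked
Reachable graph of Q (4 states):
  v0 = rec X. c.b.X\{b} + 0 → ··c··> v1
  v1 = b.(rec X. c.b.X\{b} + 0)\{b} → ··b··> v2
  v2 = (rec X. c.b.X\{b} + 0)\{b} → ··c··> v3
  v3 = (b.(rec X. c.b.X\{b} + 0)\{b})\{b} → deadlocked
Bisimilarity quotient blocks:
  B0 = {u0, v0}
  B1 = {u1, v1}
  B2 = {u2, v2}
  B3 = {u3, v3}
u0 ∈ B0, v0 ∈ B0 → same block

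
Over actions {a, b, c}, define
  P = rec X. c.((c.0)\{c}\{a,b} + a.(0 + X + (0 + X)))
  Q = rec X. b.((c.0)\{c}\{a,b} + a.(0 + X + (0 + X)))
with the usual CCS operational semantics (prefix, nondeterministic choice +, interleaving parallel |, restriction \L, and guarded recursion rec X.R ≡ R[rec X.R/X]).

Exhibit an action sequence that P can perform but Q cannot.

P's transition system — 3 states:
  s0 = rec X. c.((c.0)\{c}\{a,b} + a.(0 + X + (0 + X))) has moves --c--▸ s1
  s1 = (c.0)\{c}\{a,b} + a.(0 + (rec X. c.((c.0)\{c}\{a,b} + a.(0 + X + (0 + X)))) + (0 + (rec X. c.((c.0)\{c}\{a,b} + a.(0 + X + (0 + X)))))) has moves --a--▸ s2
  s2 = 0 + (rec X. c.((c.0)\{c}\{a,b} + a.(0 + X + (0 + X)))) + (0 + (rec X. c.((c.0)\{c}\{a,b} + a.(0 + X + (0 + X))))) has moves --c--▸ s1
Q's transition system — 3 states:
  t0 = rec X. b.((c.0)\{c}\{a,b} + a.(0 + X + (0 + X))) has moves --b--▸ t1
  t1 = (c.0)\{c}\{a,b} + a.(0 + (rec X. b.((c.0)\{c}\{a,b} + a.(0 + X + (0 + X)))) + (0 + (rec X. b.((c.0)\{c}\{a,b} + a.(0 + X + (0 + X)))))) has moves --a--▸ t2
  t2 = 0 + (rec X. b.((c.0)\{c}\{a,b} + a.(0 + X + (0 + X)))) + (0 + (rec X. b.((c.0)\{c}\{a,b} + a.(0 + X + (0 + X))))) has moves --b--▸ t1
Run σ = ⟨c⟩ on P: start {s0}
  after c @ step 1: {s1}
  P completes σ.
Run σ = ⟨c⟩ on Q: start {t0}
  after c @ step 1: ∅ (Q stuck)

c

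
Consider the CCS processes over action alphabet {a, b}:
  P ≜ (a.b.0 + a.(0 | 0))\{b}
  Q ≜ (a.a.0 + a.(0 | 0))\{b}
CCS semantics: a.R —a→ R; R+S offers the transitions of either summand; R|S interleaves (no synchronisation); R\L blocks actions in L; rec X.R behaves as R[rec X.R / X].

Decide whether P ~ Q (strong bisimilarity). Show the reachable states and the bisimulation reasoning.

NO

LTS(P): 3 reachable states
  p0 = (a.b.0 + a.(0 | 0))\{b} ⊢ -a-> p1, -a-> p2
  p1 = (0 | 0)\{b} ⊢ (no moves)
  p2 = (b.0)\{b} ⊢ (no moves)
LTS(Q): 4 reachable states
  q0 = (a.a.0 + a.(0 | 0))\{b} ⊢ -a-> q1, -a-> q2
  q1 = (0 | 0)\{b} ⊢ (no moves)
  q2 = (a.0)\{b} ⊢ -a-> q3
  q3 = 0\{b} ⊢ (no moves)
Partition-refinement fixed point:
  B0 = {p0, q2}
  B1 = {p1, p2, q1, q3}
  B2 = {q0}
p0 ∈ B0, q0 ∈ B2 → different blocks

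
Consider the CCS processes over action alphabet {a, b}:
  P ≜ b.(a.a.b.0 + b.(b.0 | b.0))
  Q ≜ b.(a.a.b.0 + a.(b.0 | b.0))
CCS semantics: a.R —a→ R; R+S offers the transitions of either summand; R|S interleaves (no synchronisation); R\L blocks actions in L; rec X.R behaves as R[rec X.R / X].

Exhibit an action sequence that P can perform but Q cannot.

bb

Reachable graph of P (9 states):
  s0 = b.(a.a.b.0 + b.(b.0 | b.0)) | -b-> s1
  s1 = a.a.b.0 + b.(b.0 | b.0) | -a-> s2, -b-> s3
  s2 = a.b.0 | -a-> s4
  s3 = b.0 | b.0 | -b-> s5, -b-> s6
  s4 = b.0 | -b-> s7
  s5 = 0 | b.0 | -b-> s8
  s6 = b.0 | 0 | -b-> s8
  s7 = 0 | deadlocked
  s8 = 0 | 0 | deadlocked
Reachable graph of Q (9 states):
  t0 = b.(a.a.b.0 + a.(b.0 | b.0)) | -b-> t1
  t1 = a.a.b.0 + a.(b.0 | b.0) | -a-> t2, -a-> t3
  t2 = a.b.0 | -a-> t4
  t3 = b.0 | b.0 | -b-> t5, -b-> t6
  t4 = b.0 | -b-> t7
  t5 = 0 | b.0 | -b-> t8
  t6 = b.0 | 0 | -b-> t8
  t7 = 0 | deadlocked
  t8 = 0 | 0 | deadlocked
Trace ⟨bb⟩ through P, begin at {s0}:
  after b @ step 1: {s1}
  after b @ step 2: {s3}
  ✓ P
Trace ⟨bb⟩ through Q, begin at {t0}:
  after b @ step 1: {t1}
  after b @ step 2: no successor for Q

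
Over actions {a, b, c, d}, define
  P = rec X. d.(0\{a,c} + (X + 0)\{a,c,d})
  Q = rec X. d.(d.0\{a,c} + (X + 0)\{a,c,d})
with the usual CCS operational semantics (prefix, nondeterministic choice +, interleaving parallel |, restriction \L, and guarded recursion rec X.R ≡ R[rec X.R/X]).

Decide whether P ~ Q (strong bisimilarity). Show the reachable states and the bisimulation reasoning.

P ≁ Q

P's transition system — 2 states:
  p0 = rec X. d.(0\{a,c} + (X + 0)\{a,c,d}) has moves -d-> p1
  p1 = 0\{a,c} + ((rec X. d.(0\{a,c} + (X + 0)\{a,c,d})) + 0)\{a,c,d} has moves ∅
Q's transition system — 3 states:
  q0 = rec X. d.(d.0\{a,c} + (X + 0)\{a,c,d}) has moves -d-> q1
  q1 = d.0\{a,c} + ((rec X. d.(d.0\{a,c} + (X + 0)\{a,c,d})) + 0)\{a,c,d} has moves -d-> q2
  q2 = 0\{a,c} has moves ∅
Coarsest stable partition (strong bisimilarity classes):
  B0 = {p0, q1}
  B1 = {p1, q2}
  B2 = {q0}
p0 ∈ B0, q0 ∈ B2 → different blocks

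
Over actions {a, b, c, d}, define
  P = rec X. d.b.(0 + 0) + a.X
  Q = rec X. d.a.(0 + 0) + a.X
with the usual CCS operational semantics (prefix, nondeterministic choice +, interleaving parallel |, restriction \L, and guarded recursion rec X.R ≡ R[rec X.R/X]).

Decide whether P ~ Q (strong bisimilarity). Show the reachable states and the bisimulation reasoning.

NO

LTS(P): 3 reachable states
  p0 = rec X. d.b.(0 + 0) + a.X | --a--▸ p0, --d--▸ p1
  p1 = b.(0 + 0) | --b--▸ p2
  p2 = 0 + 0 | (no moves)
LTS(Q): 3 reachable states
  q0 = rec X. d.a.(0 + 0) + a.X | --a--▸ q0, --d--▸ q1
  q1 = a.(0 + 0) | --a--▸ q2
  q2 = 0 + 0 | (no moves)
Partition-refinement fixed point:
  B0 = {p0}
  B1 = {p1}
  B2 = {p2, q2}
  B3 = {q0}
  B4 = {q1}
p0 ∈ B0, q0 ∈ B3 → different blocks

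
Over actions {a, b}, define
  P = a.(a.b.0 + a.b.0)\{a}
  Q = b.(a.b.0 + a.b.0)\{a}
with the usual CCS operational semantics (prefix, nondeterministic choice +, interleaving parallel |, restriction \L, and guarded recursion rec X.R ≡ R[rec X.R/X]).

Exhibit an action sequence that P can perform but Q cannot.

a

Reachable graph of P (2 states):
  s0 = a.(a.b.0 + a.b.0)\{a} | =a=> s1
  s1 = (a.b.0 + a.b.0)\{a} | stopped
Reachable graph of Q (2 states):
  t0 = b.(a.b.0 + a.b.0)\{a} | =b=> t1
  t1 = (a.b.0 + a.b.0)\{a} | stopped
Trace ⟨a⟩ through P, begin at {s0}:
  step 1 (a): {s1}
  P completes σ.
Trace ⟨a⟩ through Q, begin at {t0}:
  step 1 (a): no successor for Q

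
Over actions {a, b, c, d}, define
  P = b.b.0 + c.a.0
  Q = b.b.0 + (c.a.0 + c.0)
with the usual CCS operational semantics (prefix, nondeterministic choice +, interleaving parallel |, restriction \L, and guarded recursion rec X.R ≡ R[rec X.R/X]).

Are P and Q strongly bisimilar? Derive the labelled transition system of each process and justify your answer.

P ≁ Q

P's transition system — 4 states:
  s0 = b.b.0 + c.a.0 → ··b··> s1, ··c··> s2
  s1 = b.0 → ··b··> s3
  s2 = a.0 → ··a··> s3
  s3 = 0 → stopped
Q's transition system — 4 states:
  t0 = b.b.0 + (c.a.0 + c.0) → ··b··> t1, ··c··> t2, ··c··> t3
  t1 = b.0 → ··b··> t2
  t2 = 0 → stopped
  t3 = a.0 → ··a··> t2
Bisimilarity quotient blocks:
  B0 = {s0}
  B1 = {s2, t3}
  B2 = {s3, t2}
  B3 = {s1, t1}
  B4 = {t0}
s0 ∈ B0, t0 ∈ B4 → different blocks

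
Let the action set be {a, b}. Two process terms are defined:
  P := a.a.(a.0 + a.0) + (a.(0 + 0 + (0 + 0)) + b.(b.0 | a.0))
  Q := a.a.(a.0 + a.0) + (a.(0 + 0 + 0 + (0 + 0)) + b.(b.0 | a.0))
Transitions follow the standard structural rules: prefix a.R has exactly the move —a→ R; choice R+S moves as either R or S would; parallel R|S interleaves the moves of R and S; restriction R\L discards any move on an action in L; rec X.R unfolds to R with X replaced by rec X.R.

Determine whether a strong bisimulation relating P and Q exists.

Reachable graph of P (9 states):
  p0 = a.a.(a.0 + a.0) + (a.(0 + 0 + (0 + 0)) + b.(b.0 | a.0)) has moves =a=> p1, =a=> p2, =b=> p3
  p1 = 0 + 0 + (0 + 0) has moves deadlocked
  p2 = a.(a.0 + a.0) has moves =a=> p4
  p3 = b.0 | a.0 has moves =a=> p5, =b=> p6
  p4 = a.0 + a.0 has moves =a=> p7
  p5 = b.0 | 0 has moves =b=> p8
  p6 = 0 | a.0 has moves =a=> p8
  p7 = 0 has moves deadlocked
  p8 = 0 | 0 has moves deadlocked
Reachable graph of Q (9 states):
  q0 = a.a.(a.0 + a.0) + (a.(0 + 0 + 0 + (0 + 0)) + b.(b.0 | a.0)) has moves =a=> q1, =a=> q2, =b=> q3
  q1 = 0 + 0 + 0 + (0 + 0) has moves deadlocked
  q2 = a.(a.0 + a.0) has moves =a=> q4
  q3 = b.0 | a.0 has moves =a=> q5, =b=> q6
  q4 = a.0 + a.0 has moves =a=> q7
  q5 = b.0 | 0 has moves =b=> q8
  q6 = 0 | a.0 has moves =a=> q8
  q7 = 0 has moves deadlocked
  q8 = 0 | 0 has moves deadlocked
Partition-refinement fixed point:
  B0 = {p0, q0}
  B1 = {p2, q2}
  B2 = {p4, p6, q4, q6}
  B3 = {p1, p7, p8, q1, q7, q8}
  B4 = {p3, q3}
  B5 = {p5, q5}
p0 ∈ B0, q0 ∈ B0 → same block

YES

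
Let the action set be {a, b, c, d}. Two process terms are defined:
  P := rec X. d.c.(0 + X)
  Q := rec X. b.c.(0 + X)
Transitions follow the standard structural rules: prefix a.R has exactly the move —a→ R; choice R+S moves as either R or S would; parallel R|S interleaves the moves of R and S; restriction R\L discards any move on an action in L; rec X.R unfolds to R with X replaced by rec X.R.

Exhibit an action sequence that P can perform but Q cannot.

d

LTS(P): 3 reachable states
  m0 = rec X. d.c.(0 + X) ⊢ —d→ m1
  m1 = c.(0 + (rec X. d.c.(0 + X))) ⊢ —c→ m2
  m2 = 0 + (rec X. d.c.(0 + X)) ⊢ —d→ m1
LTS(Q): 3 reachable states
  n0 = rec X. b.c.(0 + X) ⊢ —b→ n1
  n1 = c.(0 + (rec X. b.c.(0 + X))) ⊢ —c→ n2
  n2 = 0 + (rec X. b.c.(0 + X)) ⊢ —b→ n1
Run σ = ⟨d⟩ on P: start {m0}
  after d @ step 1: {m1}
  P completes σ.
Run σ = ⟨d⟩ on Q: start {n0}
  after d @ step 1: ∅  — Q cannot continue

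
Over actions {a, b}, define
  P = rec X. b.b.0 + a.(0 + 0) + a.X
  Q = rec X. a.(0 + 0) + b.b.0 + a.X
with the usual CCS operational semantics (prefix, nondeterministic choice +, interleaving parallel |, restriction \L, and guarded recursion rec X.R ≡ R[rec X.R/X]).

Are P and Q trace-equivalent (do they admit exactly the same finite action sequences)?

YES

LTS(P): 4 reachable states
  s0 = rec X. b.b.0 + a.(0 + 0) + a.X :: —a→ s0, —a→ s1, —b→ s2
  s1 = 0 + 0 :: (no moves)
  s2 = b.0 :: —b→ s3
  s3 = 0 :: (no moves)
LTS(Q): 4 reachable states
  t0 = rec X. a.(0 + 0) + b.b.0 + a.X :: —a→ t0, —a→ t1, —b→ t2
  t1 = 0 + 0 :: (no moves)
  t2 = b.0 :: —b→ t3
  t3 = 0 :: (no moves)
Coarsest stable partition (strong bisimilarity classes):
  B0 = {s0, t0}
  B1 = {s1, s3, t1, t3}
  B2 = {s2, t2}
s0 ∈ B0, t0 ∈ B0 → same block
Bisimilar ⇒ trace-equivalent.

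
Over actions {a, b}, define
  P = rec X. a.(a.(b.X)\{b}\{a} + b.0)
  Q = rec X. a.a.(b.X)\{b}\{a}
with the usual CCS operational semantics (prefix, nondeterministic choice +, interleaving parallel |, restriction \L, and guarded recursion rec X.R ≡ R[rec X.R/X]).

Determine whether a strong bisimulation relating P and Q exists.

not bisimilar

Reachable graph of P (4 states):
  u0 = rec X. a.(a.(b.X)\{b}\{a} + b.0) :: -a-> u1
  u1 = a.(b.(rec X. a.(a.(b.X)\{b}\{a} + b.0)))\{b}\{a} + b.0 :: -a-> u2, -b-> u3
  u2 = (b.(rec X. a.(a.(b.X)\{b}\{a} + b.0)))\{b}\{a} :: ∅
  u3 = 0 :: ∅
Reachable graph of Q (3 states):
  v0 = rec X. a.a.(b.X)\{b}\{a} :: -a-> v1
  v1 = a.(b.(rec X. a.a.(b.X)\{b}\{a}))\{b}\{a} :: -a-> v2
  v2 = (b.(rec X. a.a.(b.X)\{b}\{a}))\{b}\{a} :: ∅
Bisimilarity quotient blocks:
  B0 = {u0}
  B1 = {u1}
  B2 = {u2, u3, v2}
  B3 = {v0}
  B4 = {v1}
u0 ∈ B0, v0 ∈ B3 → different blocks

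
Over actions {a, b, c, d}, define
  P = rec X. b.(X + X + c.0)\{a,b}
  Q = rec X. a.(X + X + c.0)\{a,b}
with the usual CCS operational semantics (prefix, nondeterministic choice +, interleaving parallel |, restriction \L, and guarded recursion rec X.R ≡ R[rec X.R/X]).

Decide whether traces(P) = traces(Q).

traces(P) ≠ traces(Q) — witness ⟨b⟩

P's transition system — 3 states:
  p0 = rec X. b.(X + X + c.0)\{a,b} → --b--▸ p1
  p1 = ((rec X. b.(X + X + c.0)\{a,b}) + (rec X. b.(X + X + c.0)\{a,b}) + c.0)\{a,b} → --c--▸ p2
  p2 = 0\{a,b} → ∅
Q's transition system — 3 states:
  q0 = rec X. a.(X + X + c.0)\{a,b} → --a--▸ q1
  q1 = ((rec X. a.(X + X + c.0)\{a,b}) + (rec X. a.(X + X + c.0)\{a,b}) + c.0)\{a,b} → --c--▸ q2
  q2 = 0\{a,b} → ∅
Trace ⟨b⟩ through P, begin at {p0}:
  [1] b ⇒ {p1}
  — P admits the full trace.
Trace ⟨b⟩ through Q, begin at {q0}:
  [1] b ⇒ ∅ (Q stuck)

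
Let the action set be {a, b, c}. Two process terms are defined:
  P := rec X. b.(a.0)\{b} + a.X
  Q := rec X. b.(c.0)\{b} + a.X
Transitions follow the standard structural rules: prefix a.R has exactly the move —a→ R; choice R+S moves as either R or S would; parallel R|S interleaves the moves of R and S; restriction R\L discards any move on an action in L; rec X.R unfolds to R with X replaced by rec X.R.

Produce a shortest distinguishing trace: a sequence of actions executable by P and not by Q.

ba

Reachable graph of P (3 states):
  u0 = rec X. b.(a.0)\{b} + a.X | =a=> u0, =b=> u1
  u1 = (a.0)\{b} | =a=> u2
  u2 = 0\{b} | deadlocked
Reachable graph of Q (3 states):
  v0 = rec X. b.(c.0)\{b} + a.X | =a=> v0, =b=> v1
  v1 = (c.0)\{b} | =c=> v2
  v2 = 0\{b} | deadlocked
Trace ⟨ba⟩ through P, begin at {u0}:
  [1] b ⇒ {u1}
  [2] a ⇒ {u2}
  P completes σ.
Trace ⟨ba⟩ through Q, begin at {v0}:
  [1] b ⇒ {v1}
  [2] a ⇒ ∅ (Q stuck)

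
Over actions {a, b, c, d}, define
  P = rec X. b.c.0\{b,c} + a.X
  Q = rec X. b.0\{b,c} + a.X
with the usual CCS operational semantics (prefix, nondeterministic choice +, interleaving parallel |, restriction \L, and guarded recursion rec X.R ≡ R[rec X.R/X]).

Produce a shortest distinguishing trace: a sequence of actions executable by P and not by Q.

bc

Reachable graph of P (3 states):
  s0 = rec X. b.c.0\{b,c} + a.X has moves -a-> s0, -b-> s1
  s1 = c.0\{b,c} has moves -c-> s2
  s2 = 0\{b,c} has moves ∅
Reachable graph of Q (2 states):
  t0 = rec X. b.0\{b,c} + a.X has moves -a-> t0, -b-> t1
  t1 = 0\{b,c} has moves ∅
Run σ = ⟨bc⟩ on P: start {s0}
  step 1 (b): {s1}
  step 2 (c): {s2}
  — P admits the full trace.
Run σ = ⟨bc⟩ on Q: start {t0}
  step 1 (b): {t1}
  step 2 (c): no successor for Q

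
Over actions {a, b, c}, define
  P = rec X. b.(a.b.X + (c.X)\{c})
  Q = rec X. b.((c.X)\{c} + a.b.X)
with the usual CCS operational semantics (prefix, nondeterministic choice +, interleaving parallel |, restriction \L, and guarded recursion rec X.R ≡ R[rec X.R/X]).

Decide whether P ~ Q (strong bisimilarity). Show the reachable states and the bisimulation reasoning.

Reachable graph of P (3 states):
  s0 = rec X. b.(a.b.X + (c.X)\{c}) | =b=> s1
  s1 = a.b.(rec X. b.(a.b.X + (c.X)\{c})) + (c.(rec X. b.(a.b.X + (c.X)\{c})))\{c} | =a=> s2
  s2 = b.(rec X. b.(a.b.X + (c.X)\{c})) | =b=> s0
Reachable graph of Q (3 states):
  t0 = rec X. b.((c.X)\{c} + a.b.X) | =b=> t1
  t1 = (c.(rec X. b.((c.X)\{c} + a.b.X)))\{c} + a.b.(rec X. b.((c.X)\{c} + a.b.X)) | =a=> t2
  t2 = b.(rec X. b.((c.X)\{c} + a.b.X)) | =b=> t0
Bisimilarity quotient blocks:
  B0 = {s0, t0}
  B1 = {s1, t1}
  B2 = {s2, t2}
s0 ∈ B0, t0 ∈ B0 → same block

P ~ Q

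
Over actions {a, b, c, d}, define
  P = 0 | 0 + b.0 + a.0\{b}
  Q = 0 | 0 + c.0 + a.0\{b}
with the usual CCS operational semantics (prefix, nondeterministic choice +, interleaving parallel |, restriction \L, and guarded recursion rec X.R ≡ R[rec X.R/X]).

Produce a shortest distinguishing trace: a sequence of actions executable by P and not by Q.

LTS(P): 3 reachable states
  p0 = 0 | 0 + b.0 + a.0\{b} :: -a-> p1, -b-> p2
  p1 = 0\{b} :: (no moves)
  p2 = 0 :: (no moves)
LTS(Q): 3 reachable states
  q0 = 0 | 0 + c.0 + a.0\{b} :: -a-> q1, -c-> q2
  q1 = 0\{b} :: (no moves)
  q2 = 0 :: (no moves)
Trace ⟨b⟩ through P, begin at {p0}:
  after b @ step 1: {p2}
  P completes σ.
Trace ⟨b⟩ through Q, begin at {q0}:
  after b @ step 1: ∅  — Q cannot continue

b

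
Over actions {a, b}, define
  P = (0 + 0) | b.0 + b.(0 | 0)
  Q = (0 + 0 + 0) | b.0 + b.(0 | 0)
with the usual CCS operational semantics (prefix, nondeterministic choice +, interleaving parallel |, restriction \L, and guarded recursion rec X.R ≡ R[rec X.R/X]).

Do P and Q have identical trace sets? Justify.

YES

Reachable graph of P (3 states):
  u0 = (0 + 0) | b.0 + b.(0 | 0) ⊢ ··b··> u1, ··b··> u2
  u1 = (0 + 0) | 0 ⊢ ·
  u2 = 0 | 0 ⊢ ·
Reachable graph of Q (3 states):
  v0 = (0 + 0 + 0) | b.0 + b.(0 | 0) ⊢ ··b··> v1, ··b··> v2
  v1 = (0 + 0 + 0) | 0 ⊢ ·
  v2 = 0 | 0 ⊢ ·
Coarsest stable partition (strong bisimilarity classes):
  B0 = {u0, v0}
  B1 = {u1, u2, v1, v2}
u0 ∈ B0, v0 ∈ B0 → same block
Bisimilar ⇒ trace-equivalent.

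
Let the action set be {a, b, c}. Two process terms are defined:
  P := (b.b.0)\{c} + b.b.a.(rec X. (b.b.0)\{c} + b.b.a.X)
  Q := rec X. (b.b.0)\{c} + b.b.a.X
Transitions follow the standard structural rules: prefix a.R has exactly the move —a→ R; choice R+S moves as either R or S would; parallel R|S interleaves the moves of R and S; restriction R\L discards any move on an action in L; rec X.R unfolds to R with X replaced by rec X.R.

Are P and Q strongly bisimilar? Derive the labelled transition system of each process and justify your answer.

P ~ Q

LTS(P): 6 reachable states
  u0 = (b.b.0)\{c} + b.b.a.(rec X. (b.b.0)\{c} + b.b.a.X) ⊢ -b-> u1, -b-> u2
  u1 = (b.0)\{c} ⊢ -b-> u3
  u2 = b.a.(rec X. (b.b.0)\{c} + b.b.a.X) ⊢ -b-> u4
  u3 = 0\{c} ⊢ ·
  u4 = a.(rec X. (b.b.0)\{c} + b.b.a.X) ⊢ -a-> u5
  u5 = rec X. (b.b.0)\{c} + b.b.a.X ⊢ -b-> u1, -b-> u2
LTS(Q): 5 reachable states
  v0 = rec X. (b.b.0)\{c} + b.b.a.X ⊢ -b-> v1, -b-> v2
  v1 = (b.0)\{c} ⊢ -b-> v3
  v2 = b.a.(rec X. (b.b.0)\{c} + b.b.a.X) ⊢ -b-> v4
  v3 = 0\{c} ⊢ ·
  v4 = a.(rec X. (b.b.0)\{c} + b.b.a.X) ⊢ -a-> v0
Partition-refinement fixed point:
  B0 = {u0, u5, v0}
  B1 = {u1, v1}
  B2 = {u3, v3}
  B3 = {u2, v2}
  B4 = {u4, v4}
u0 ∈ B0, v0 ∈ B0 → same block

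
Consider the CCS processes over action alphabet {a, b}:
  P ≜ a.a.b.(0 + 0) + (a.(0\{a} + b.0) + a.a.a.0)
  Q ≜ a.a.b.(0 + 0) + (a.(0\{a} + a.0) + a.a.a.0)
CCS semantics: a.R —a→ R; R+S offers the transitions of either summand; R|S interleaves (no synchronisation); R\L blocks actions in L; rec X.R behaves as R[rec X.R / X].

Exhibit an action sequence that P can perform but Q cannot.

Reachable graph of P (8 states):
  m0 = a.a.b.(0 + 0) + (a.(0\{a} + b.0) + a.a.a.0) has moves =a=> m1, =a=> m2, =a=> m3
  m1 = 0\{a} + b.0 has moves =b=> m4
  m2 = a.a.0 has moves =a=> m5
  m3 = a.b.(0 + 0) has moves =a=> m6
  m4 = 0 has moves (no moves)
  m5 = a.0 has moves =a=> m4
  m6 = b.(0 + 0) has moves =b=> m7
  m7 = 0 + 0 has moves (no moves)
Reachable graph of Q (8 states):
  n0 = a.a.b.(0 + 0) + (a.(0\{a} + a.0) + a.a.a.0) has moves =a=> n1, =a=> n2, =a=> n3
  n1 = 0\{a} + a.0 has moves =a=> n4
  n2 = a.a.0 has moves =a=> n5
  n3 = a.b.(0 + 0) has moves =a=> n6
  n4 = 0 has moves (no moves)
  n5 = a.0 has moves =a=> n4
  n6 = b.(0 + 0) has moves =b=> n7
  n7 = 0 + 0 has moves (no moves)
Executing ab from P (initial set {m0}):
  step 1 (a): {m1, m2, m3}
  step 2 (b): {m4}
  ✓ P
Executing ab from Q (initial set {n0}):
  step 1 (a): {n1, n2, n3}
  step 2 (b): ∅ (Q stuck)

ab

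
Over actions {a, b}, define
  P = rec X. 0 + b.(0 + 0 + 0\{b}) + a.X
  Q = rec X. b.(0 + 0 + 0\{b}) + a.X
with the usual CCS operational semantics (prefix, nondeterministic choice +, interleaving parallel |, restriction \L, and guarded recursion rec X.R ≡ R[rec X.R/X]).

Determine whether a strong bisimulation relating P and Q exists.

LTS(P): 2 reachable states
  p0 = rec X. 0 + b.(0 + 0 + 0\{b}) + a.X | --a--▸ p0, --b--▸ p1
  p1 = 0 + 0 + 0\{b} | ∅
LTS(Q): 2 reachable states
  q0 = rec X. b.(0 + 0 + 0\{b}) + a.X | --a--▸ q0, --b--▸ q1
  q1 = 0 + 0 + 0\{b} | ∅
Partition-refinement fixed point:
  B0 = {p0, q0}
  B1 = {p1, q1}
p0 ∈ B0, q0 ∈ B0 → same block

bisimilar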